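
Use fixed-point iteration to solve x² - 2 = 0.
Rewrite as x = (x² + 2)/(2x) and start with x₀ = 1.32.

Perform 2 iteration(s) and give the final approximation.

Equation: x² - 2 = 0
Fixed-point form: x = (x² + 2)/(2x)
x₀ = 1.32

x_1 = g(1.320000) = 1.417576
x_2 = g(1.417576) = 1.414218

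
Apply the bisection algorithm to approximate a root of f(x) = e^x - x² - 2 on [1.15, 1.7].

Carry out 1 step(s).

f(x) = e^x - x² - 2
Initial interval: [1.15, 1.7]

Iteration 1:
  c_1 = (1.150000 + 1.700000)/2 = 1.425000
  f(c_1) = f(1.425000) = 0.127233
  f(a) × f(c) < 0, new interval: [1.150000, 1.425000]

After 1 iteration(s), the approximation is c_1 = 1.425000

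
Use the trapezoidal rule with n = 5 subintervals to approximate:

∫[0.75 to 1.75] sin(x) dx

f(x) = sin(x)
a = 0.75, b = 1.75, n = 5
h = (b - a)/n = 0.200000

Trapezoidal rule: (h/2)[f(x₀) + 2f(x₁) + 2f(x₂) + ... + f(xₙ)]

x_0 = 0.7500, f(x_0) = 0.681639, coefficient = 1
x_1 = 0.9500, f(x_1) = 0.813416, coefficient = 2
x_2 = 1.1500, f(x_2) = 0.912764, coefficient = 2
x_3 = 1.3500, f(x_3) = 0.975723, coefficient = 2
x_4 = 1.5500, f(x_4) = 0.999784, coefficient = 2
x_5 = 1.7500, f(x_5) = 0.983986, coefficient = 1

I ≈ (0.200000/2) × 9.068998 = 0.906900
Exact value: 0.909935
Error: 0.003035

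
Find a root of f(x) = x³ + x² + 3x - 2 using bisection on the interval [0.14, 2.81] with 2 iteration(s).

f(x) = x³ + x² + 3x - 2
Initial interval: [0.14, 2.81]

Iteration 1:
  c_1 = (0.140000 + 2.810000)/2 = 1.475000
  f(c_1) = f(1.475000) = 7.809672
  f(a) × f(c) < 0, new interval: [0.140000, 1.475000]
Iteration 2:
  c_2 = (0.140000 + 1.475000)/2 = 0.807500
  f(c_2) = f(0.807500) = 1.601092
  f(a) × f(c) < 0, new interval: [0.140000, 0.807500]

After 2 iteration(s), the approximation is c_2 = 0.807500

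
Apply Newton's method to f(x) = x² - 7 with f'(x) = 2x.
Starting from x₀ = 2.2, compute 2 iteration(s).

f(x) = x² - 7
f'(x) = 2x
x₀ = 2.2

Newton-Raphson formula: x_{n+1} = x_n - f(x_n)/f'(x_n)

Iteration 1:
  f(2.200000) = -2.160000
  f'(2.200000) = 4.400000
  x_1 = 2.200000 - (-2.160000)/4.400000 = 2.690909
Iteration 2:
  f(2.690909) = 0.240992
  f'(2.690909) = 5.381818
  x_2 = 2.690909 - 0.240992/5.381818 = 2.646130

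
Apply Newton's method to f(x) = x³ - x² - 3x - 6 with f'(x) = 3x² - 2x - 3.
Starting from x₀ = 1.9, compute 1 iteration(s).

f(x) = x³ - x² - 3x - 6
f'(x) = 3x² - 2x - 3
x₀ = 1.9

Newton-Raphson formula: x_{n+1} = x_n - f(x_n)/f'(x_n)

Iteration 1:
  f(1.900000) = -8.451000
  f'(1.900000) = 4.030000
  x_1 = 1.900000 - (-8.451000)/4.030000 = 3.997022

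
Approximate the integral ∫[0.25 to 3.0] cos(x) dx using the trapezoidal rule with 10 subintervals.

f(x) = cos(x)
a = 0.25, b = 3.0, n = 10
h = (b - a)/n = 0.275000

Trapezoidal rule: (h/2)[f(x₀) + 2f(x₁) + 2f(x₂) + ... + f(xₙ)]

x_0 = 0.2500, f(x_0) = 0.968912, coefficient = 1
x_1 = 0.5250, f(x_1) = 0.865324, coefficient = 2
x_2 = 0.8000, f(x_2) = 0.696707, coefficient = 2
x_3 = 1.0750, f(x_3) = 0.475732, coefficient = 2
x_4 = 1.3500, f(x_4) = 0.219007, coefficient = 2
x_5 = 1.6250, f(x_5) = -0.054177, coefficient = 2
x_6 = 1.9000, f(x_6) = -0.323290, coefficient = 2
x_7 = 2.1750, f(x_7) = -0.568107, coefficient = 2
x_8 = 2.4500, f(x_8) = -0.770231, coefficient = 2
x_9 = 2.7250, f(x_9) = -0.914473, coefficient = 2
x_10 = 3.0000, f(x_10) = -0.989992, coefficient = 1

I ≈ (0.275000/2) × -0.768097 = -0.105613
Exact value: -0.106284
Error: 0.000671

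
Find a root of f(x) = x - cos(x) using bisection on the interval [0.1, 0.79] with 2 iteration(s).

f(x) = x - cos(x)
Initial interval: [0.1, 0.79]

Iteration 1:
  c_1 = (0.100000 + 0.790000)/2 = 0.445000
  f(c_1) = f(0.445000) = -0.457611
  f(a) × f(c) ≥ 0, new interval: [0.445000, 0.790000]
Iteration 2:
  c_2 = (0.445000 + 0.790000)/2 = 0.617500
  f(c_2) = f(0.617500) = -0.197828
  f(a) × f(c) ≥ 0, new interval: [0.617500, 0.790000]

After 2 iteration(s), the approximation is c_2 = 0.617500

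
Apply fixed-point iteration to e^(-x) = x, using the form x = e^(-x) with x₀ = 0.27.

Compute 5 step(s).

Equation: e^(-x) = x
Fixed-point form: x = e^(-x)
x₀ = 0.27

x_1 = g(0.270000) = 0.763379
x_2 = g(0.763379) = 0.466089
x_3 = g(0.466089) = 0.627452
x_4 = g(0.627452) = 0.533951
x_5 = g(0.533951) = 0.586284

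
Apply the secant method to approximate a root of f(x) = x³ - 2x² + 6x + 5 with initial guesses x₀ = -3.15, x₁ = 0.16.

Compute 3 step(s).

f(x) = x³ - 2x² + 6x + 5
x₀ = -3.15, x₁ = 0.16

Secant formula: x_{n+1} = x_n - f(x_n)(x_n - x_{n-1})/(f(x_n) - f(x_{n-1}))

Iteration 1:
  f(-3.150000) = -65.000875
  f(0.160000) = 5.912896
  x_2 = 0.160000 - 5.912896×(0.160000 - (-3.150000))/(5.912896 - (-65.000875))
       = -0.115993
Iteration 2:
  f(0.160000) = 5.912896
  f(-0.115993) = 4.275574
  x_3 = -0.115993 - 4.275574×(-0.115993 - 0.160000)/(4.275574 - 5.912896)
       = -0.836699
Iteration 3:
  f(-0.115993) = 4.275574
  f(-0.836699) = -2.006065
  x_4 = -0.836699 - (-2.006065)×(-0.836699 - (-0.115993))/(-2.006065 - 4.275574)
       = -0.606539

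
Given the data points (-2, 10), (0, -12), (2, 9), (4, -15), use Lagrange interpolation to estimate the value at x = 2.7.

Lagrange interpolation formula:
P(x) = Σ yᵢ × Lᵢ(x)
where Lᵢ(x) = Π_{j≠i} (x - xⱼ)/(xᵢ - xⱼ)

L_0(2.7) = (2.7 - 0)/(-2 - 0) × (2.7 - 2)/(-2 - 2) × (2.7 - 4)/(-2 - 4) = 0.051188
L_1(2.7) = (2.7 - (-2))/(0 - (-2)) × (2.7 - 2)/(0 - 2) × (2.7 - 4)/(0 - 4) = -0.267313
L_2(2.7) = (2.7 - (-2))/(2 - (-2)) × (2.7 - 0)/(2 - 0) × (2.7 - 4)/(2 - 4) = 1.031062
L_3(2.7) = (2.7 - (-2))/(4 - (-2)) × (2.7 - 0)/(4 - 0) × (2.7 - 2)/(4 - 2) = 0.185063

P(2.7) = 10×L_0(2.7) + (-12)×L_1(2.7) + 9×L_2(2.7) + (-15)×L_3(2.7)
P(2.7) = 10.223250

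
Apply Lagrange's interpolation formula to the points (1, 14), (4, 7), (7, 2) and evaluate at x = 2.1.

Lagrange interpolation formula:
P(x) = Σ yᵢ × Lᵢ(x)
where Lᵢ(x) = Π_{j≠i} (x - xⱼ)/(xᵢ - xⱼ)

L_0(2.1) = (2.1 - 4)/(1 - 4) × (2.1 - 7)/(1 - 7) = 0.517222
L_1(2.1) = (2.1 - 1)/(4 - 1) × (2.1 - 7)/(4 - 7) = 0.598889
L_2(2.1) = (2.1 - 1)/(7 - 1) × (2.1 - 4)/(7 - 4) = -0.116111

P(2.1) = 14×L_0(2.1) + 7×L_1(2.1) + 2×L_2(2.1)
P(2.1) = 11.201111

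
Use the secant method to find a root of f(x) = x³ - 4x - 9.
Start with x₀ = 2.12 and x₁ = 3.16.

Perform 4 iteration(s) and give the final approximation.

f(x) = x³ - 4x - 9
x₀ = 2.12, x₁ = 3.16

Secant formula: x_{n+1} = x_n - f(x_n)(x_n - x_{n-1})/(f(x_n) - f(x_{n-1}))

Iteration 1:
  f(2.120000) = -7.951872
  f(3.160000) = 9.914496
  x_2 = 3.160000 - 9.914496×(3.160000 - 2.120000)/(9.914496 - (-7.951872))
       = 2.582878
Iteration 2:
  f(3.160000) = 9.914496
  f(2.582878) = -2.100466
  x_3 = 2.582878 - (-2.100466)×(2.582878 - 3.160000)/(-2.100466 - 9.914496)
       = 2.683771
Iteration 3:
  f(2.582878) = -2.100466
  f(2.683771) = -0.404885
  x_4 = 2.683771 - (-0.404885)×(2.683771 - 2.582878)/(-0.404885 - (-2.100466))
       = 2.707863
Iteration 4:
  f(2.683771) = -0.404885
  f(2.707863) = 0.024012
  x_5 = 2.707863 - 0.024012×(2.707863 - 2.683771)/(0.024012 - (-0.404885))
       = 2.706514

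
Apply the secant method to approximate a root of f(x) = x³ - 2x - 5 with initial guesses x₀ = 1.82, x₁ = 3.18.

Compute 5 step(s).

f(x) = x³ - 2x - 5
x₀ = 1.82, x₁ = 3.18

Secant formula: x_{n+1} = x_n - f(x_n)(x_n - x_{n-1})/(f(x_n) - f(x_{n-1}))

Iteration 1:
  f(1.820000) = -2.611432
  f(3.180000) = 20.797432
  x_2 = 3.180000 - 20.797432×(3.180000 - 1.820000)/(20.797432 - (-2.611432))
       = 1.971718
Iteration 2:
  f(3.180000) = 20.797432
  f(1.971718) = -1.278043
  x_3 = 1.971718 - (-1.278043)×(1.971718 - 3.180000)/(-1.278043 - 20.797432)
       = 2.041671
Iteration 3:
  f(1.971718) = -1.278043
  f(2.041671) = -0.572803
  x_4 = 2.041671 - (-0.572803)×(2.041671 - 1.971718)/(-0.572803 - (-1.278043))
       = 2.098487
Iteration 4:
  f(2.041671) = -0.572803
  f(2.098487) = 0.044021
  x_5 = 2.098487 - 0.044021×(2.098487 - 2.041671)/(0.044021 - (-0.572803))
       = 2.094432
Iteration 5:
  f(2.098487) = 0.044021
  f(2.094432) = -0.001334
  x_6 = 2.094432 - (-0.001334)×(2.094432 - 2.098487)/(-0.001334 - 0.044021)
       = 2.094551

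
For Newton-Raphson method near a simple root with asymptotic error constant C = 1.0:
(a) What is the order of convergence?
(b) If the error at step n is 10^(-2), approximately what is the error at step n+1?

(a) Newton-Raphson has quadratic (order 2) convergence near simple roots.
    This means |e_{n+1}| ≈ C|e_n|².

(b) With |e_n| = 10^(-2) and C = 1.0:
    |e_{n+1}| ≈ 1.0 × (10^(-2))² = 1.0 × 10^(-4)

(a) 2 (quadratic); (b) |e_{n+1}| ≈ 1.000e-04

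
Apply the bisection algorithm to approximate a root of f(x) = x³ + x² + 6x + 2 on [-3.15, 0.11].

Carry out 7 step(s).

f(x) = x³ + x² + 6x + 2
Initial interval: [-3.15, 0.11]

Iteration 1:
  c_1 = (-3.150000 + 0.110000)/2 = -1.520000
  f(c_1) = f(-1.520000) = -8.321408
  f(a) × f(c) ≥ 0, new interval: [-1.520000, 0.110000]
Iteration 2:
  c_2 = (-1.520000 + 0.110000)/2 = -0.705000
  f(c_2) = f(-0.705000) = -2.083378
  f(a) × f(c) ≥ 0, new interval: [-0.705000, 0.110000]
Iteration 3:
  c_3 = (-0.705000 + 0.110000)/2 = -0.297500
  f(c_3) = f(-0.297500) = 0.277176
  f(a) × f(c) < 0, new interval: [-0.705000, -0.297500]
Iteration 4:
  c_4 = (-0.705000 + (-0.297500))/2 = -0.501250
  f(c_4) = f(-0.501250) = -0.882188
  f(a) × f(c) ≥ 0, new interval: [-0.501250, -0.297500]
Iteration 5:
  c_5 = (-0.501250 + (-0.297500))/2 = -0.399375
  f(c_5) = f(-0.399375) = -0.300450
  f(a) × f(c) ≥ 0, new interval: [-0.399375, -0.297500]
Iteration 6:
  c_6 = (-0.399375 + (-0.297500))/2 = -0.348437
  f(c_6) = f(-0.348437) = -0.011520
  f(a) × f(c) ≥ 0, new interval: [-0.348437, -0.297500]
Iteration 7:
  c_7 = (-0.348437 + (-0.297500))/2 = -0.322969
  f(c_7) = f(-0.322969) = 0.132808
  f(a) × f(c) < 0, new interval: [-0.348437, -0.322969]

After 7 iteration(s), the approximation is c_7 = -0.322969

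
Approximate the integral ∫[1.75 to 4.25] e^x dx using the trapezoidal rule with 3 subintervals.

f(x) = e^x
a = 1.75, b = 4.25, n = 3
h = (b - a)/n = 0.833333

Trapezoidal rule: (h/2)[f(x₀) + 2f(x₁) + 2f(x₂) + ... + f(xₙ)]

x_0 = 1.7500, f(x_0) = 5.754603, coefficient = 1
x_1 = 2.5833, f(x_1) = 13.241202, coefficient = 2
x_2 = 3.4167, f(x_2) = 30.467687, coefficient = 2
x_3 = 4.2500, f(x_3) = 70.105412, coefficient = 1

I ≈ (0.833333/2) × 163.277792 = 68.032413
Exact value: 64.350810
Error: 3.681604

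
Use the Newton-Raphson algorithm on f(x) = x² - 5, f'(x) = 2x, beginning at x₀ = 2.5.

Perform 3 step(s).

f(x) = x² - 5
f'(x) = 2x
x₀ = 2.5

Newton-Raphson formula: x_{n+1} = x_n - f(x_n)/f'(x_n)

Iteration 1:
  f(2.500000) = 1.250000
  f'(2.500000) = 5.000000
  x_1 = 2.500000 - 1.250000/5.000000 = 2.250000
Iteration 2:
  f(2.250000) = 0.062500
  f'(2.250000) = 4.500000
  x_2 = 2.250000 - 0.062500/4.500000 = 2.236111
Iteration 3:
  f(2.236111) = 0.000193
  f'(2.236111) = 4.472222
  x_3 = 2.236111 - 0.000193/4.472222 = 2.236068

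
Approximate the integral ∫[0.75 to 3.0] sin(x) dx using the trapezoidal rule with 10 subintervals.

f(x) = sin(x)
a = 0.75, b = 3.0, n = 10
h = (b - a)/n = 0.225000

Trapezoidal rule: (h/2)[f(x₀) + 2f(x₁) + 2f(x₂) + ... + f(xₙ)]

x_0 = 0.7500, f(x_0) = 0.681639, coefficient = 1
x_1 = 0.9750, f(x_1) = 0.827702, coefficient = 2
x_2 = 1.2000, f(x_2) = 0.932039, coefficient = 2
x_3 = 1.4250, f(x_3) = 0.989391, coefficient = 2
x_4 = 1.6500, f(x_4) = 0.996865, coefficient = 2
x_5 = 1.8750, f(x_5) = 0.954086, coefficient = 2
x_6 = 2.1000, f(x_6) = 0.863209, coefficient = 2
x_7 = 2.3250, f(x_7) = 0.728817, coefficient = 2
x_8 = 2.5500, f(x_8) = 0.557684, coefficient = 2
x_9 = 2.7750, f(x_9) = 0.358437, coefficient = 2
x_10 = 3.0000, f(x_10) = 0.141120, coefficient = 1

I ≈ (0.225000/2) × 15.239217 = 1.714412
Exact value: 1.721681
Error: 0.007269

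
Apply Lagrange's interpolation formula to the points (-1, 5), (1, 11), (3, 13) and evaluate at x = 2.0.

Lagrange interpolation formula:
P(x) = Σ yᵢ × Lᵢ(x)
where Lᵢ(x) = Π_{j≠i} (x - xⱼ)/(xᵢ - xⱼ)

L_0(2.0) = (2.0 - 1)/(-1 - 1) × (2.0 - 3)/(-1 - 3) = -0.125000
L_1(2.0) = (2.0 - (-1))/(1 - (-1)) × (2.0 - 3)/(1 - 3) = 0.750000
L_2(2.0) = (2.0 - (-1))/(3 - (-1)) × (2.0 - 1)/(3 - 1) = 0.375000

P(2.0) = 5×L_0(2.0) + 11×L_1(2.0) + 13×L_2(2.0)
P(2.0) = 12.500000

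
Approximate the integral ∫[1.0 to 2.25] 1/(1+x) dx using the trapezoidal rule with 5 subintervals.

f(x) = 1/(1+x)
a = 1.0, b = 2.25, n = 5
h = (b - a)/n = 0.250000

Trapezoidal rule: (h/2)[f(x₀) + 2f(x₁) + 2f(x₂) + ... + f(xₙ)]

x_0 = 1.0000, f(x_0) = 0.500000, coefficient = 1
x_1 = 1.2500, f(x_1) = 0.444444, coefficient = 2
x_2 = 1.5000, f(x_2) = 0.400000, coefficient = 2
x_3 = 1.7500, f(x_3) = 0.363636, coefficient = 2
x_4 = 2.0000, f(x_4) = 0.333333, coefficient = 2
x_5 = 2.2500, f(x_5) = 0.307692, coefficient = 1

I ≈ (0.250000/2) × 3.890521 = 0.486315
Exact value: 0.485508
Error: 0.000807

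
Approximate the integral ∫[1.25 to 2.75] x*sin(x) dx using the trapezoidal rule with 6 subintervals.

f(x) = x*sin(x)
a = 1.25, b = 2.75, n = 6
h = (b - a)/n = 0.250000

Trapezoidal rule: (h/2)[f(x₀) + 2f(x₁) + 2f(x₂) + ... + f(xₙ)]

x_0 = 1.2500, f(x_0) = 1.186231, coefficient = 1
x_1 = 1.5000, f(x_1) = 1.496242, coefficient = 2
x_2 = 1.7500, f(x_2) = 1.721975, coefficient = 2
x_3 = 2.0000, f(x_3) = 1.818595, coefficient = 2
x_4 = 2.2500, f(x_4) = 1.750665, coefficient = 2
x_5 = 2.5000, f(x_5) = 1.496180, coefficient = 2
x_6 = 2.7500, f(x_6) = 1.049568, coefficient = 1

I ≈ (0.250000/2) × 18.803114 = 2.350389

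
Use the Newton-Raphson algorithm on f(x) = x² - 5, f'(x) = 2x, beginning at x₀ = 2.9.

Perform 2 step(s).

f(x) = x² - 5
f'(x) = 2x
x₀ = 2.9

Newton-Raphson formula: x_{n+1} = x_n - f(x_n)/f'(x_n)

Iteration 1:
  f(2.900000) = 3.410000
  f'(2.900000) = 5.800000
  x_1 = 2.900000 - 3.410000/5.800000 = 2.312069
Iteration 2:
  f(2.312069) = 0.345663
  f'(2.312069) = 4.624138
  x_2 = 2.312069 - 0.345663/4.624138 = 2.237317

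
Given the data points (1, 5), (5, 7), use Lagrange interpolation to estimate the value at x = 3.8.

Lagrange interpolation formula:
P(x) = Σ yᵢ × Lᵢ(x)
where Lᵢ(x) = Π_{j≠i} (x - xⱼ)/(xᵢ - xⱼ)

L_0(3.8) = (3.8 - 5)/(1 - 5) = 0.300000
L_1(3.8) = (3.8 - 1)/(5 - 1) = 0.700000

P(3.8) = 5×L_0(3.8) + 7×L_1(3.8)
P(3.8) = 6.400000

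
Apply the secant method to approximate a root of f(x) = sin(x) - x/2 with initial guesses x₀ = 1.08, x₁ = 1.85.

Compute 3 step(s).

f(x) = sin(x) - x/2
x₀ = 1.08, x₁ = 1.85

Secant formula: x_{n+1} = x_n - f(x_n)(x_n - x_{n-1})/(f(x_n) - f(x_{n-1}))

Iteration 1:
  f(1.080000) = 0.341958
  f(1.850000) = 0.036275
  x_2 = 1.850000 - 0.036275×(1.850000 - 1.080000)/(0.036275 - 0.341958)
       = 1.941376
Iteration 2:
  f(1.850000) = 0.036275
  f(1.941376) = -0.038570
  x_3 = 1.941376 - (-0.038570)×(1.941376 - 1.850000)/(-0.038570 - 0.036275)
       = 1.894287
Iteration 3:
  f(1.941376) = -0.038570
  f(1.894287) = 0.000988
  x_4 = 1.894287 - 0.000988×(1.894287 - 1.941376)/(0.000988 - (-0.038570))
       = 1.895463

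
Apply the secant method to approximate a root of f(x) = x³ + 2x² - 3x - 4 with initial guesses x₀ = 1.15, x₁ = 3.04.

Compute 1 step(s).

f(x) = x³ + 2x² - 3x - 4
x₀ = 1.15, x₁ = 3.04

Secant formula: x_{n+1} = x_n - f(x_n)(x_n - x_{n-1})/(f(x_n) - f(x_{n-1}))

Iteration 1:
  f(1.150000) = -3.284125
  f(3.040000) = 33.457664
  x_2 = 3.040000 - 33.457664×(3.040000 - 1.150000)/(33.457664 - (-3.284125))
       = 1.318936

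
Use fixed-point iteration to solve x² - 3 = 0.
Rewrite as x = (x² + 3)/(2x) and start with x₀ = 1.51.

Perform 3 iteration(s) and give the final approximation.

Equation: x² - 3 = 0
Fixed-point form: x = (x² + 3)/(2x)
x₀ = 1.51

x_1 = g(1.510000) = 1.748377
x_2 = g(1.748377) = 1.732127
x_3 = g(1.732127) = 1.732051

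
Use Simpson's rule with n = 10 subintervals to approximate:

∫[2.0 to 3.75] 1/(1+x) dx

f(x) = 1/(1+x)
a = 2.0, b = 3.75, n = 10
h = (b - a)/n = 0.175000

Simpson's rule: (h/3)[f(x₀) + 4f(x₁) + 2f(x₂) + ... + f(xₙ)]

x_0 = 2.0000, f(x_0) = 0.333333, coefficient = 1
x_1 = 2.1750, f(x_1) = 0.314961, coefficient = 4
x_2 = 2.3500, f(x_2) = 0.298507, coefficient = 2
x_3 = 2.5250, f(x_3) = 0.283688, coefficient = 4
x_4 = 2.7000, f(x_4) = 0.270270, coefficient = 2
x_5 = 2.8750, f(x_5) = 0.258065, coefficient = 4
x_6 = 3.0500, f(x_6) = 0.246914, coefficient = 2
x_7 = 3.2250, f(x_7) = 0.236686, coefficient = 4
x_8 = 3.4000, f(x_8) = 0.227273, coefficient = 2
x_9 = 3.5750, f(x_9) = 0.218579, coefficient = 4
x_10 = 3.7500, f(x_10) = 0.210526, coefficient = 1

I ≈ (0.175000/3) × 7.877703 = 0.459533
Exact value: 0.459532
Error: 0.000000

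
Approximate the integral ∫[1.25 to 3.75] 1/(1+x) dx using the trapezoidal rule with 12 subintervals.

f(x) = 1/(1+x)
a = 1.25, b = 3.75, n = 12
h = (b - a)/n = 0.208333

Trapezoidal rule: (h/2)[f(x₀) + 2f(x₁) + 2f(x₂) + ... + f(xₙ)]

x_0 = 1.2500, f(x_0) = 0.444444, coefficient = 1
x_1 = 1.4583, f(x_1) = 0.406780, coefficient = 2
x_2 = 1.6667, f(x_2) = 0.375000, coefficient = 2
x_3 = 1.8750, f(x_3) = 0.347826, coefficient = 2
x_4 = 2.0833, f(x_4) = 0.324324, coefficient = 2
x_5 = 2.2917, f(x_5) = 0.303797, coefficient = 2
x_6 = 2.5000, f(x_6) = 0.285714, coefficient = 2
x_7 = 2.7083, f(x_7) = 0.269663, coefficient = 2
x_8 = 2.9167, f(x_8) = 0.255319, coefficient = 2
x_9 = 3.1250, f(x_9) = 0.242424, coefficient = 2
x_10 = 3.3333, f(x_10) = 0.230769, coefficient = 2
x_11 = 3.5417, f(x_11) = 0.220183, coefficient = 2
x_12 = 3.7500, f(x_12) = 0.210526, coefficient = 1

I ≈ (0.208333/2) × 7.178572 = 0.747768
Exact value: 0.747214
Error: 0.000554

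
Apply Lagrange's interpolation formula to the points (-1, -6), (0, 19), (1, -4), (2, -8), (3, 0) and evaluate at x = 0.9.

Lagrange interpolation formula:
P(x) = Σ yᵢ × Lᵢ(x)
where Lᵢ(x) = Π_{j≠i} (x - xⱼ)/(xᵢ - xⱼ)

L_0(0.9) = (0.9 - 0)/(-1 - 0) × (0.9 - 1)/(-1 - 1) × (0.9 - 2)/(-1 - 2) × (0.9 - 3)/(-1 - 3) = -0.008662
L_1(0.9) = (0.9 - (-1))/(0 - (-1)) × (0.9 - 1)/(0 - 1) × (0.9 - 2)/(0 - 2) × (0.9 - 3)/(0 - 3) = 0.073150
L_2(0.9) = (0.9 - (-1))/(1 - (-1)) × (0.9 - 0)/(1 - 0) × (0.9 - 2)/(1 - 2) × (0.9 - 3)/(1 - 3) = 0.987525
L_3(0.9) = (0.9 - (-1))/(2 - (-1)) × (0.9 - 0)/(2 - 0) × (0.9 - 1)/(2 - 1) × (0.9 - 3)/(2 - 3) = -0.059850
L_4(0.9) = (0.9 - (-1))/(3 - (-1)) × (0.9 - 0)/(3 - 0) × (0.9 - 1)/(3 - 1) × (0.9 - 2)/(3 - 2) = 0.007837

P(0.9) = (-6)×L_0(0.9) + 19×L_1(0.9) + (-4)×L_2(0.9) + (-8)×L_3(0.9) + 0×L_4(0.9)
P(0.9) = -2.029475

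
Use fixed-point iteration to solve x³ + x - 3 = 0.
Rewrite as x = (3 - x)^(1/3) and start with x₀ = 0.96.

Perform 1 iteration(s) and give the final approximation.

Equation: x³ + x - 3 = 0
Fixed-point form: x = (3 - x)^(1/3)
x₀ = 0.96

x_1 = g(0.960000) = 1.268265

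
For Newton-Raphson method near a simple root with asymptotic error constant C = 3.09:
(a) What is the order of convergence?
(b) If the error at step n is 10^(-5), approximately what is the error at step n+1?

(a) Newton-Raphson has quadratic (order 2) convergence near simple roots.
    This means |e_{n+1}| ≈ C|e_n|².

(b) With |e_n| = 10^(-5) and C = 3.09:
    |e_{n+1}| ≈ 3.09 × (10^(-5))² = 3.09 × 10^(-10)

(a) 2 (quadratic); (b) |e_{n+1}| ≈ 3.090e-10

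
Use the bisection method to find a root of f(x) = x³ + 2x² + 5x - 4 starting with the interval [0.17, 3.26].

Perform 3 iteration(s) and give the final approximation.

f(x) = x³ + 2x² + 5x - 4
Initial interval: [0.17, 3.26]

Iteration 1:
  c_1 = (0.170000 + 3.260000)/2 = 1.715000
  f(c_1) = f(1.715000) = 15.501651
  f(a) × f(c) < 0, new interval: [0.170000, 1.715000]
Iteration 2:
  c_2 = (0.170000 + 1.715000)/2 = 0.942500
  f(c_2) = f(0.942500) = 3.326341
  f(a) × f(c) < 0, new interval: [0.170000, 0.942500]
Iteration 3:
  c_3 = (0.170000 + 0.942500)/2 = 0.556250
  f(c_3) = f(0.556250) = -0.427810
  f(a) × f(c) ≥ 0, new interval: [0.556250, 0.942500]

After 3 iteration(s), the approximation is c_3 = 0.556250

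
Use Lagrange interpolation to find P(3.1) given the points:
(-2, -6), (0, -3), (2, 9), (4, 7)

Lagrange interpolation formula:
P(x) = Σ yᵢ × Lᵢ(x)
where Lᵢ(x) = Π_{j≠i} (x - xⱼ)/(xᵢ - xⱼ)

L_0(3.1) = (3.1 - 0)/(-2 - 0) × (3.1 - 2)/(-2 - 2) × (3.1 - 4)/(-2 - 4) = 0.063938
L_1(3.1) = (3.1 - (-2))/(0 - (-2)) × (3.1 - 2)/(0 - 2) × (3.1 - 4)/(0 - 4) = -0.315562
L_2(3.1) = (3.1 - (-2))/(2 - (-2)) × (3.1 - 0)/(2 - 0) × (3.1 - 4)/(2 - 4) = 0.889312
L_3(3.1) = (3.1 - (-2))/(4 - (-2)) × (3.1 - 0)/(4 - 0) × (3.1 - 2)/(4 - 2) = 0.362312

P(3.1) = (-6)×L_0(3.1) + (-3)×L_1(3.1) + 9×L_2(3.1) + 7×L_3(3.1)
P(3.1) = 11.103062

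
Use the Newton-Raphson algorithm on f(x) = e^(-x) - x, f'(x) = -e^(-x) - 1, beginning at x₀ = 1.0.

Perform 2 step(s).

f(x) = e^(-x) - x
f'(x) = -e^(-x) - 1
x₀ = 1.0

Newton-Raphson formula: x_{n+1} = x_n - f(x_n)/f'(x_n)

Iteration 1:
  f(1.000000) = -0.632121
  f'(1.000000) = -1.367879
  x_1 = 1.000000 - (-0.632121)/(-1.367879) = 0.537883
Iteration 2:
  f(0.537883) = 0.046100
  f'(0.537883) = -1.583983
  x_2 = 0.537883 - 0.046100/(-1.583983) = 0.566987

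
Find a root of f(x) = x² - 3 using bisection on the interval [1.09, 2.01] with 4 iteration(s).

f(x) = x² - 3
Initial interval: [1.09, 2.01]

Iteration 1:
  c_1 = (1.090000 + 2.010000)/2 = 1.550000
  f(c_1) = f(1.550000) = -0.597500
  f(a) × f(c) ≥ 0, new interval: [1.550000, 2.010000]
Iteration 2:
  c_2 = (1.550000 + 2.010000)/2 = 1.780000
  f(c_2) = f(1.780000) = 0.168400
  f(a) × f(c) < 0, new interval: [1.550000, 1.780000]
Iteration 3:
  c_3 = (1.550000 + 1.780000)/2 = 1.665000
  f(c_3) = f(1.665000) = -0.227775
  f(a) × f(c) ≥ 0, new interval: [1.665000, 1.780000]
Iteration 4:
  c_4 = (1.665000 + 1.780000)/2 = 1.722500
  f(c_4) = f(1.722500) = -0.032994
  f(a) × f(c) ≥ 0, new interval: [1.722500, 1.780000]

After 4 iteration(s), the approximation is c_4 = 1.722500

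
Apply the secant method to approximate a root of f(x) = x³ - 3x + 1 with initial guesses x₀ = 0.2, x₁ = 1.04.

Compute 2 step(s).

f(x) = x³ - 3x + 1
x₀ = 0.2, x₁ = 1.04

Secant formula: x_{n+1} = x_n - f(x_n)(x_n - x_{n-1})/(f(x_n) - f(x_{n-1}))

Iteration 1:
  f(0.200000) = 0.408000
  f(1.040000) = -0.995136
  x_2 = 1.040000 - (-0.995136)×(1.040000 - 0.200000)/(-0.995136 - 0.408000)
       = 0.444253
Iteration 2:
  f(1.040000) = -0.995136
  f(0.444253) = -0.245081
  x_3 = 0.444253 - (-0.245081)×(0.444253 - 1.040000)/(-0.245081 - (-0.995136))
       = 0.249593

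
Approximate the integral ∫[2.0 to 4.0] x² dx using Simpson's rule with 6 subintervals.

f(x) = x²
a = 2.0, b = 4.0, n = 6
h = (b - a)/n = 0.333333

Simpson's rule: (h/3)[f(x₀) + 4f(x₁) + 2f(x₂) + ... + f(xₙ)]

x_0 = 2.0000, f(x_0) = 4.000000, coefficient = 1
x_1 = 2.3333, f(x_1) = 5.444444, coefficient = 4
x_2 = 2.6667, f(x_2) = 7.111111, coefficient = 2
x_3 = 3.0000, f(x_3) = 9.000000, coefficient = 4
x_4 = 3.3333, f(x_4) = 11.111111, coefficient = 2
x_5 = 3.6667, f(x_5) = 13.444444, coefficient = 4
x_6 = 4.0000, f(x_6) = 16.000000, coefficient = 1

I ≈ (0.333333/3) × 168.000000 = 18.666667
Exact value: 18.666667
Error: 0.000000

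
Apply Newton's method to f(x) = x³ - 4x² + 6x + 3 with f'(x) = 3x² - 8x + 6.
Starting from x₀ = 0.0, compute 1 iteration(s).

f(x) = x³ - 4x² + 6x + 3
f'(x) = 3x² - 8x + 6
x₀ = 0.0

Newton-Raphson formula: x_{n+1} = x_n - f(x_n)/f'(x_n)

Iteration 1:
  f(0.000000) = 3.000000
  f'(0.000000) = 6.000000
  x_1 = 0.000000 - 3.000000/6.000000 = -0.500000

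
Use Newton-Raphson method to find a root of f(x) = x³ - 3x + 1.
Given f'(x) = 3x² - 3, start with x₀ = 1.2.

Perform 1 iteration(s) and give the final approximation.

f(x) = x³ - 3x + 1
f'(x) = 3x² - 3
x₀ = 1.2

Newton-Raphson formula: x_{n+1} = x_n - f(x_n)/f'(x_n)

Iteration 1:
  f(1.200000) = -0.872000
  f'(1.200000) = 1.320000
  x_1 = 1.200000 - (-0.872000)/1.320000 = 1.860606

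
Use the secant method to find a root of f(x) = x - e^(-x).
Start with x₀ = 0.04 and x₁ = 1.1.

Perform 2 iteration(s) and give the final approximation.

f(x) = x - e^(-x)
x₀ = 0.04, x₁ = 1.1

Secant formula: x_{n+1} = x_n - f(x_n)(x_n - x_{n-1})/(f(x_n) - f(x_{n-1}))

Iteration 1:
  f(0.040000) = -0.920789
  f(1.100000) = 0.767129
  x_2 = 1.100000 - 0.767129×(1.100000 - 0.040000)/(0.767129 - (-0.920789))
       = 0.618249
Iteration 2:
  f(1.100000) = 0.767129
  f(0.618249) = 0.079362
  x_3 = 0.618249 - 0.079362×(0.618249 - 1.100000)/(0.079362 - 0.767129)
       = 0.562660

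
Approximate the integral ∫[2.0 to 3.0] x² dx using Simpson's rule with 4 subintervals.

f(x) = x²
a = 2.0, b = 3.0, n = 4
h = (b - a)/n = 0.250000

Simpson's rule: (h/3)[f(x₀) + 4f(x₁) + 2f(x₂) + ... + f(xₙ)]

x_0 = 2.0000, f(x_0) = 4.000000, coefficient = 1
x_1 = 2.2500, f(x_1) = 5.062500, coefficient = 4
x_2 = 2.5000, f(x_2) = 6.250000, coefficient = 2
x_3 = 2.7500, f(x_3) = 7.562500, coefficient = 4
x_4 = 3.0000, f(x_4) = 9.000000, coefficient = 1

I ≈ (0.250000/3) × 76.000000 = 6.333333
Exact value: 6.333333
Error: 0.000000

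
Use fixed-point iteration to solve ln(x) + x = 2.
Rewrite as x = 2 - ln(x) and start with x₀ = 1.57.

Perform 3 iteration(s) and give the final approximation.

Equation: ln(x) + x = 2
Fixed-point form: x = 2 - ln(x)
x₀ = 1.57

x_1 = g(1.570000) = 1.548924
x_2 = g(1.548924) = 1.562439
x_3 = g(1.562439) = 1.553752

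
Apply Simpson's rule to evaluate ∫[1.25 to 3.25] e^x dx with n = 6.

f(x) = e^x
a = 1.25, b = 3.25, n = 6
h = (b - a)/n = 0.333333

Simpson's rule: (h/3)[f(x₀) + 4f(x₁) + 2f(x₂) + ... + f(xₙ)]

x_0 = 1.2500, f(x_0) = 3.490343, coefficient = 1
x_1 = 1.5833, f(x_1) = 4.871166, coefficient = 4
x_2 = 1.9167, f(x_2) = 6.798260, coefficient = 2
x_3 = 2.2500, f(x_3) = 9.487736, coefficient = 4
x_4 = 2.5833, f(x_4) = 13.241202, coefficient = 2
x_5 = 2.9167, f(x_5) = 18.479586, coefficient = 4
x_6 = 3.2500, f(x_6) = 25.790340, coefficient = 1

I ≈ (0.333333/3) × 200.713558 = 22.301506
Exact value: 22.299997
Error: 0.001509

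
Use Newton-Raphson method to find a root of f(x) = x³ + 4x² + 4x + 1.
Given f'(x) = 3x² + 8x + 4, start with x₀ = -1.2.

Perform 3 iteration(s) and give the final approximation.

f(x) = x³ + 4x² + 4x + 1
f'(x) = 3x² + 8x + 4
x₀ = -1.2

Newton-Raphson formula: x_{n+1} = x_n - f(x_n)/f'(x_n)

Iteration 1:
  f(-1.200000) = 0.232000
  f'(-1.200000) = -1.280000
  x_1 = -1.200000 - 0.232000/(-1.280000) = -1.018750
Iteration 2:
  f(-1.018750) = 0.019095
  f'(-1.018750) = -1.036445
  x_2 = -1.018750 - 0.019095/(-1.036445) = -1.000326
Iteration 3:
  f(-1.000326) = 0.000327
  f'(-1.000326) = -1.000653
  x_3 = -1.000326 - 0.000327/(-1.000653) = -1.000000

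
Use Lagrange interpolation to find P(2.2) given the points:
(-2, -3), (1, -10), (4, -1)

Lagrange interpolation formula:
P(x) = Σ yᵢ × Lᵢ(x)
where Lᵢ(x) = Π_{j≠i} (x - xⱼ)/(xᵢ - xⱼ)

L_0(2.2) = (2.2 - 1)/(-2 - 1) × (2.2 - 4)/(-2 - 4) = -0.120000
L_1(2.2) = (2.2 - (-2))/(1 - (-2)) × (2.2 - 4)/(1 - 4) = 0.840000
L_2(2.2) = (2.2 - (-2))/(4 - (-2)) × (2.2 - 1)/(4 - 1) = 0.280000

P(2.2) = (-3)×L_0(2.2) + (-10)×L_1(2.2) + (-1)×L_2(2.2)
P(2.2) = -8.320000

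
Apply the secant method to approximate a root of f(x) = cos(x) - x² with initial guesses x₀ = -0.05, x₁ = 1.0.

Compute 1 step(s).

f(x) = cos(x) - x²
x₀ = -0.05, x₁ = 1.0

Secant formula: x_{n+1} = x_n - f(x_n)(x_n - x_{n-1})/(f(x_n) - f(x_{n-1}))

Iteration 1:
  f(-0.050000) = 0.996250
  f(1.000000) = -0.459698
  x_2 = 1.000000 - (-0.459698)×(1.000000 - (-0.050000))/(-0.459698 - 0.996250)
       = 0.668475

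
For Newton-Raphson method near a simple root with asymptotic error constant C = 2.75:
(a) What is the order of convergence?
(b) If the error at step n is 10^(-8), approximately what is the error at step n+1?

(a) Newton-Raphson has quadratic (order 2) convergence near simple roots.
    This means |e_{n+1}| ≈ C|e_n|².

(b) With |e_n| = 10^(-8) and C = 2.75:
    |e_{n+1}| ≈ 2.75 × (10^(-8))² = 2.75 × 10^(-16)

(a) 2 (quadratic); (b) |e_{n+1}| ≈ 2.750e-16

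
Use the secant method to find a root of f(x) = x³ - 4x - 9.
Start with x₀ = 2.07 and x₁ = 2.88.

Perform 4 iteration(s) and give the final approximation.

f(x) = x³ - 4x - 9
x₀ = 2.07, x₁ = 2.88

Secant formula: x_{n+1} = x_n - f(x_n)(x_n - x_{n-1})/(f(x_n) - f(x_{n-1}))

Iteration 1:
  f(2.070000) = -8.410257
  f(2.880000) = 3.367872
  x_2 = 2.880000 - 3.367872×(2.880000 - 2.070000)/(3.367872 - (-8.410257))
       = 2.648386
Iteration 2:
  f(2.880000) = 3.367872
  f(2.648386) = -1.017897
  x_3 = 2.648386 - (-1.017897)×(2.648386 - 2.880000)/(-1.017897 - 3.367872)
       = 2.702142
Iteration 3:
  f(2.648386) = -1.017897
  f(2.702142) = -0.078691
  x_4 = 2.702142 - (-0.078691)×(2.702142 - 2.648386)/(-0.078691 - (-1.017897))
       = 2.706646
Iteration 4:
  f(2.702142) = -0.078691
  f(2.706646) = 0.002114
  x_5 = 2.706646 - 0.002114×(2.706646 - 2.702142)/(0.002114 - (-0.078691))
       = 2.706528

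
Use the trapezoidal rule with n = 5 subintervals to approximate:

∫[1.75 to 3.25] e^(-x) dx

f(x) = e^(-x)
a = 1.75, b = 3.25, n = 5
h = (b - a)/n = 0.300000

Trapezoidal rule: (h/2)[f(x₀) + 2f(x₁) + 2f(x₂) + ... + f(xₙ)]

x_0 = 1.7500, f(x_0) = 0.173774, coefficient = 1
x_1 = 2.0500, f(x_1) = 0.128735, coefficient = 2
x_2 = 2.3500, f(x_2) = 0.095369, coefficient = 2
x_3 = 2.6500, f(x_3) = 0.070651, coefficient = 2
x_4 = 2.9500, f(x_4) = 0.052340, coefficient = 2
x_5 = 3.2500, f(x_5) = 0.038774, coefficient = 1

I ≈ (0.300000/2) × 0.906738 = 0.136011
Exact value: 0.135000
Error: 0.001011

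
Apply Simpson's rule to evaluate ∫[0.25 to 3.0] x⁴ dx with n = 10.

f(x) = x⁴
a = 0.25, b = 3.0, n = 10
h = (b - a)/n = 0.275000

Simpson's rule: (h/3)[f(x₀) + 4f(x₁) + 2f(x₂) + ... + f(xₙ)]

x_0 = 0.2500, f(x_0) = 0.003906, coefficient = 1
x_1 = 0.5250, f(x_1) = 0.075969, coefficient = 4
x_2 = 0.8000, f(x_2) = 0.409600, coefficient = 2
x_3 = 1.0750, f(x_3) = 1.335469, coefficient = 4
x_4 = 1.3500, f(x_4) = 3.321506, coefficient = 2
x_5 = 1.6250, f(x_5) = 6.972900, coefficient = 4
x_6 = 1.9000, f(x_6) = 13.032100, coefficient = 2
x_7 = 2.1750, f(x_7) = 22.378813, coefficient = 4
x_8 = 2.4500, f(x_8) = 36.030006, coefficient = 2
x_9 = 2.7250, f(x_9) = 55.139907, coefficient = 4
x_10 = 3.0000, f(x_10) = 81.000000, coefficient = 1

I ≈ (0.275000/3) × 530.202564 = 48.601902
Exact value: 48.599805
Error: 0.002097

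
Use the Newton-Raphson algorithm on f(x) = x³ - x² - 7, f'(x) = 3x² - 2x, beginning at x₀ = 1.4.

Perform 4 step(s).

f(x) = x³ - x² - 7
f'(x) = 3x² - 2x
x₀ = 1.4

Newton-Raphson formula: x_{n+1} = x_n - f(x_n)/f'(x_n)

Iteration 1:
  f(1.400000) = -6.216000
  f'(1.400000) = 3.080000
  x_1 = 1.400000 - (-6.216000)/3.080000 = 3.418182
Iteration 2:
  f(3.418182) = 21.253956
  f'(3.418182) = 28.215537
  x_2 = 3.418182 - 21.253956/28.215537 = 2.664910
Iteration 3:
  f(2.664910) = 4.823774
  f'(2.664910) = 15.975422
  x_3 = 2.664910 - 4.823774/15.975422 = 2.362961
Iteration 4:
  f(2.362961) = 0.610205
  f'(2.362961) = 12.024829
  x_4 = 2.362961 - 0.610205/12.024829 = 2.312215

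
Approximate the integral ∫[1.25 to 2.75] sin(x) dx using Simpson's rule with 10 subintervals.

f(x) = sin(x)
a = 1.25, b = 2.75, n = 10
h = (b - a)/n = 0.150000

Simpson's rule: (h/3)[f(x₀) + 4f(x₁) + 2f(x₂) + ... + f(xₙ)]

x_0 = 1.2500, f(x_0) = 0.948985, coefficient = 1
x_1 = 1.4000, f(x_1) = 0.985450, coefficient = 4
x_2 = 1.5500, f(x_2) = 0.999784, coefficient = 2
x_3 = 1.7000, f(x_3) = 0.991665, coefficient = 4
x_4 = 1.8500, f(x_4) = 0.961275, coefficient = 2
x_5 = 2.0000, f(x_5) = 0.909297, coefficient = 4
x_6 = 2.1500, f(x_6) = 0.836899, coefficient = 2
x_7 = 2.3000, f(x_7) = 0.745705, coefficient = 4
x_8 = 2.4500, f(x_8) = 0.637765, coefficient = 2
x_9 = 2.6000, f(x_9) = 0.515501, coefficient = 4
x_10 = 2.7500, f(x_10) = 0.381661, coefficient = 1

I ≈ (0.150000/3) × 24.792565 = 1.239628
Exact value: 1.239625
Error: 0.000003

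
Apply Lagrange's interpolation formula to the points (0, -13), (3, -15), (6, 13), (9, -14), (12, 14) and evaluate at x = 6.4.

Lagrange interpolation formula:
P(x) = Σ yᵢ × Lᵢ(x)
where Lᵢ(x) = Π_{j≠i} (x - xⱼ)/(xᵢ - xⱼ)

L_0(6.4) = (6.4 - 3)/(0 - 3) × (6.4 - 6)/(0 - 6) × (6.4 - 9)/(0 - 9) × (6.4 - 12)/(0 - 12) = 0.010186
L_1(6.4) = (6.4 - 0)/(3 - 0) × (6.4 - 6)/(3 - 6) × (6.4 - 9)/(3 - 9) × (6.4 - 12)/(3 - 12) = -0.076695
L_2(6.4) = (6.4 - 0)/(6 - 0) × (6.4 - 3)/(6 - 3) × (6.4 - 9)/(6 - 9) × (6.4 - 12)/(6 - 12) = 0.977857
L_3(6.4) = (6.4 - 0)/(9 - 0) × (6.4 - 3)/(9 - 3) × (6.4 - 6)/(9 - 6) × (6.4 - 12)/(9 - 12) = 0.100293
L_4(6.4) = (6.4 - 0)/(12 - 0) × (6.4 - 3)/(12 - 3) × (6.4 - 6)/(12 - 6) × (6.4 - 9)/(12 - 9) = -0.011641

P(6.4) = (-13)×L_0(6.4) + (-15)×L_1(6.4) + 13×L_2(6.4) + (-14)×L_3(6.4) + 14×L_4(6.4)
P(6.4) = 12.163062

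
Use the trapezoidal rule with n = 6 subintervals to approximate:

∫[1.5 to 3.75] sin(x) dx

f(x) = sin(x)
a = 1.5, b = 3.75, n = 6
h = (b - a)/n = 0.375000

Trapezoidal rule: (h/2)[f(x₀) + 2f(x₁) + 2f(x₂) + ... + f(xₙ)]

x_0 = 1.5000, f(x_0) = 0.997495, coefficient = 1
x_1 = 1.8750, f(x_1) = 0.954086, coefficient = 2
x_2 = 2.2500, f(x_2) = 0.778073, coefficient = 2
x_3 = 2.6250, f(x_3) = 0.493920, coefficient = 2
x_4 = 3.0000, f(x_4) = 0.141120, coefficient = 2
x_5 = 3.3750, f(x_5) = -0.231294, coefficient = 2
x_6 = 3.7500, f(x_6) = -0.571561, coefficient = 1

I ≈ (0.375000/2) × 4.697745 = 0.880827
Exact value: 0.891297
Error: 0.010469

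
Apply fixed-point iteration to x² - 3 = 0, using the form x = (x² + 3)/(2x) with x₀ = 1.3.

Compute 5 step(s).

Equation: x² - 3 = 0
Fixed-point form: x = (x² + 3)/(2x)
x₀ = 1.3

x_1 = g(1.300000) = 1.803846
x_2 = g(1.803846) = 1.733480
x_3 = g(1.733480) = 1.732051
x_4 = g(1.732051) = 1.732051
x_5 = g(1.732051) = 1.732051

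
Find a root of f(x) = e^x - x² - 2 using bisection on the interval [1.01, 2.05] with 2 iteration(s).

f(x) = e^x - x² - 2
Initial interval: [1.01, 2.05]

Iteration 1:
  c_1 = (1.010000 + 2.050000)/2 = 1.530000
  f(c_1) = f(1.530000) = 0.277277
  f(a) × f(c) < 0, new interval: [1.010000, 1.530000]
Iteration 2:
  c_2 = (1.010000 + 1.530000)/2 = 1.270000
  f(c_2) = f(1.270000) = -0.052047
  f(a) × f(c) ≥ 0, new interval: [1.270000, 1.530000]

After 2 iteration(s), the approximation is c_2 = 1.270000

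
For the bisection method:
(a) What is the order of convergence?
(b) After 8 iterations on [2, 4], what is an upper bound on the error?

(a) Bisection has linear (order 1) convergence; the error is halved each step.

(b) Error bound = (b-a)/2^n = (4 - 2)/2^{8}
    = 2/2^{8}

(a) 1 (linear); (b) error ≤ 7.81e-03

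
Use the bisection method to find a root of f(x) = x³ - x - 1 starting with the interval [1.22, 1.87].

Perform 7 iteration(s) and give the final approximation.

f(x) = x³ - x - 1
Initial interval: [1.22, 1.87]

Iteration 1:
  c_1 = (1.220000 + 1.870000)/2 = 1.545000
  f(c_1) = f(1.545000) = 1.142954
  f(a) × f(c) < 0, new interval: [1.220000, 1.545000]
Iteration 2:
  c_2 = (1.220000 + 1.545000)/2 = 1.382500
  f(c_2) = f(1.382500) = 0.259881
  f(a) × f(c) < 0, new interval: [1.220000, 1.382500]
Iteration 3:
  c_3 = (1.220000 + 1.382500)/2 = 1.301250
  f(c_3) = f(1.301250) = -0.097906
  f(a) × f(c) ≥ 0, new interval: [1.301250, 1.382500]
Iteration 4:
  c_4 = (1.301250 + 1.382500)/2 = 1.341875
  f(c_4) = f(1.341875) = 0.074343
  f(a) × f(c) < 0, new interval: [1.301250, 1.341875]
Iteration 5:
  c_5 = (1.301250 + 1.341875)/2 = 1.321562
  f(c_5) = f(1.321562) = -0.013417
  f(a) × f(c) ≥ 0, new interval: [1.321562, 1.341875]
Iteration 6:
  c_6 = (1.321562 + 1.341875)/2 = 1.331719
  f(c_6) = f(1.331719) = 0.030051
  f(a) × f(c) < 0, new interval: [1.321562, 1.331719]
Iteration 7:
  c_7 = (1.321562 + 1.331719)/2 = 1.326641
  f(c_7) = f(1.326641) = 0.008214
  f(a) × f(c) < 0, new interval: [1.321562, 1.326641]

After 7 iteration(s), the approximation is c_7 = 1.326641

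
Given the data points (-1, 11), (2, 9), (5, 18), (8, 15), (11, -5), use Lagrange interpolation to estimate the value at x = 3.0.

Lagrange interpolation formula:
P(x) = Σ yᵢ × Lᵢ(x)
where Lᵢ(x) = Π_{j≠i} (x - xⱼ)/(xᵢ - xⱼ)

L_0(3.0) = (3.0 - 2)/(-1 - 2) × (3.0 - 5)/(-1 - 5) × (3.0 - 8)/(-1 - 8) × (3.0 - 11)/(-1 - 11) = -0.041152
L_1(3.0) = (3.0 - (-1))/(2 - (-1)) × (3.0 - 5)/(2 - 5) × (3.0 - 8)/(2 - 8) × (3.0 - 11)/(2 - 11) = 0.658436
L_2(3.0) = (3.0 - (-1))/(5 - (-1)) × (3.0 - 2)/(5 - 2) × (3.0 - 8)/(5 - 8) × (3.0 - 11)/(5 - 11) = 0.493827
L_3(3.0) = (3.0 - (-1))/(8 - (-1)) × (3.0 - 2)/(8 - 2) × (3.0 - 5)/(8 - 5) × (3.0 - 11)/(8 - 11) = -0.131687
L_4(3.0) = (3.0 - (-1))/(11 - (-1)) × (3.0 - 2)/(11 - 2) × (3.0 - 5)/(11 - 5) × (3.0 - 8)/(11 - 8) = 0.020576

P(3.0) = 11×L_0(3.0) + 9×L_1(3.0) + 18×L_2(3.0) + 15×L_3(3.0) + (-5)×L_4(3.0)
P(3.0) = 12.283951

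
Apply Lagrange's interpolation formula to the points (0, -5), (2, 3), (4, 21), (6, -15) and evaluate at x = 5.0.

Lagrange interpolation formula:
P(x) = Σ yᵢ × Lᵢ(x)
where Lᵢ(x) = Π_{j≠i} (x - xⱼ)/(xᵢ - xⱼ)

L_0(5.0) = (5.0 - 2)/(0 - 2) × (5.0 - 4)/(0 - 4) × (5.0 - 6)/(0 - 6) = 0.062500
L_1(5.0) = (5.0 - 0)/(2 - 0) × (5.0 - 4)/(2 - 4) × (5.0 - 6)/(2 - 6) = -0.312500
L_2(5.0) = (5.0 - 0)/(4 - 0) × (5.0 - 2)/(4 - 2) × (5.0 - 6)/(4 - 6) = 0.937500
L_3(5.0) = (5.0 - 0)/(6 - 0) × (5.0 - 2)/(6 - 2) × (5.0 - 4)/(6 - 4) = 0.312500

P(5.0) = (-5)×L_0(5.0) + 3×L_1(5.0) + 21×L_2(5.0) + (-15)×L_3(5.0)
P(5.0) = 13.750000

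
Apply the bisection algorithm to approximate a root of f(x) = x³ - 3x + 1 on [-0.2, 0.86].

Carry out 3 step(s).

f(x) = x³ - 3x + 1
Initial interval: [-0.2, 0.86]

Iteration 1:
  c_1 = (-0.200000 + 0.860000)/2 = 0.330000
  f(c_1) = f(0.330000) = 0.045937
  f(a) × f(c) ≥ 0, new interval: [0.330000, 0.860000]
Iteration 2:
  c_2 = (0.330000 + 0.860000)/2 = 0.595000
  f(c_2) = f(0.595000) = -0.574355
  f(a) × f(c) < 0, new interval: [0.330000, 0.595000]
Iteration 3:
  c_3 = (0.330000 + 0.595000)/2 = 0.462500
  f(c_3) = f(0.462500) = -0.288568
  f(a) × f(c) < 0, new interval: [0.330000, 0.462500]

After 3 iteration(s), the approximation is c_3 = 0.462500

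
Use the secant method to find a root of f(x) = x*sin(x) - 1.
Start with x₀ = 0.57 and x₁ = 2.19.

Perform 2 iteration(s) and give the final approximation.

f(x) = x*sin(x) - 1
x₀ = 0.57, x₁ = 2.19

Secant formula: x_{n+1} = x_n - f(x_n)(x_n - x_{n-1})/(f(x_n) - f(x_{n-1}))

Iteration 1:
  f(0.570000) = -0.692410
  f(2.190000) = 0.783407
  x_2 = 2.190000 - 0.783407×(2.190000 - 0.570000)/(0.783407 - (-0.692410))
       = 1.330057
Iteration 2:
  f(2.190000) = 0.783407
  f(1.330057) = 0.291700
  x_3 = 1.330057 - 0.291700×(1.330057 - 2.190000)/(0.291700 - 0.783407)
       = 0.819903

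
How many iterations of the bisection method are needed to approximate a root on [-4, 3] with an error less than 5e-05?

We need (b-a)/2^n ≤ 5e-05
(3 - (-4))/2^n ≤ 5e-05
7/2^n ≤ 5e-05
2^n ≥ 140000
n ≥ log₂(140000) = 17.10
n ≥ 18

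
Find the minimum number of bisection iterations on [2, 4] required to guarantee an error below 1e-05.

We need (b-a)/2^n ≤ 1e-05
(4 - 2)/2^n ≤ 1e-05
2/2^n ≤ 1e-05
2^n ≥ 200000
n ≥ log₂(200000) = 17.61
n ≥ 18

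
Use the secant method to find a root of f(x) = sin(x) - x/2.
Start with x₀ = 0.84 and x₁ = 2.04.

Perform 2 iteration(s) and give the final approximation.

f(x) = sin(x) - x/2
x₀ = 0.84, x₁ = 2.04

Secant formula: x_{n+1} = x_n - f(x_n)(x_n - x_{n-1})/(f(x_n) - f(x_{n-1}))

Iteration 1:
  f(0.840000) = 0.324643
  f(2.040000) = -0.128071
  x_2 = 2.040000 - (-0.128071)×(2.040000 - 0.840000)/(-0.128071 - 0.324643)
       = 1.700524
Iteration 2:
  f(2.040000) = -0.128071
  f(1.700524) = 0.141335
  x_3 = 1.700524 - 0.141335×(1.700524 - 2.040000)/(0.141335 - (-0.128071))
       = 1.878619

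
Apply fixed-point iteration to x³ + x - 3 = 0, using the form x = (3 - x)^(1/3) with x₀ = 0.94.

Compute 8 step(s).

Equation: x³ + x - 3 = 0
Fixed-point form: x = (3 - x)^(1/3)
x₀ = 0.94

x_1 = g(0.940000) = 1.272396
x_2 = g(1.272396) = 1.199908
x_3 = g(1.199908) = 1.216461
x_4 = g(1.216461) = 1.212721
x_5 = g(1.212721) = 1.213568
x_6 = g(1.213568) = 1.213376
x_7 = g(1.213376) = 1.213420
x_8 = g(1.213420) = 1.213410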